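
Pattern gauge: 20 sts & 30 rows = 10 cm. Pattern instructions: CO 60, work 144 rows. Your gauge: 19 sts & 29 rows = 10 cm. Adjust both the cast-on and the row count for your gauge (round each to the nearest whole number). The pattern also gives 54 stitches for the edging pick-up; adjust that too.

Stitches: 60 × 19/20 = 57.00 → 57.
Rows: 144 × 29/30 = 139.20 → 139.
edging pick-up: 54 × 19/20 = 51.30 → 51.

Cast on 57 stitches; work 139 rows; edging pick-up 51 stitches.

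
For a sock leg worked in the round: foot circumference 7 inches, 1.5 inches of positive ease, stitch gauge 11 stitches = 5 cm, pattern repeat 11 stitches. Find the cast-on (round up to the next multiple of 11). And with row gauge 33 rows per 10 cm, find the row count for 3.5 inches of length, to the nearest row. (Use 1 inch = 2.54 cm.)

Cast on 55 stitches; work 29 rows.

Finished = 7 + 1.5 = 8.5 inches.
8.5 inches × 2.54 = 21.59 cm.
11/5 = 2.2 sts per cm; 21.59 × 2.2 = 47.50 sts.
Next multiple of 11 → 55.
3.5 inches = 8.89 cm; × 3.3 = 29.34 → 29 rows.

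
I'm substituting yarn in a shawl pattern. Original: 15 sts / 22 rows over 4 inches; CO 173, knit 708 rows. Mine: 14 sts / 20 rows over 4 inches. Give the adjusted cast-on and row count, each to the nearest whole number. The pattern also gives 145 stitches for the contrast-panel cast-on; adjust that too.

Stitches: 173 × 14/15 = 161.47 → 161.
Rows: 708 × 20/22 = 643.64 → 644.
contrast-panel cast-on: 145 × 14/15 = 135.33 → 135.

Cast on 161 stitches; work 644 rows; contrast-panel cast-on 135 stitches.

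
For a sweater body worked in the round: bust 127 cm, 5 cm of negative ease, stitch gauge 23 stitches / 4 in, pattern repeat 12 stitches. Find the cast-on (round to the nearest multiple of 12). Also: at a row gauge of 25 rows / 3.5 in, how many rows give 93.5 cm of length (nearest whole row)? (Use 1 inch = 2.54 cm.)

Cast on 276 stitches; work 263 rows.

Finished = 127 − 5 = 122 cm.
122 cm × 1/2.54 = 48.03 inches.
23/4 = 5.75 sts per in; 48.03 × 5.75 = 276.18 sts.
Nearest multiple of 12 → 276.
93.5 cm = 36.81 inches; × 7.143 = 262.94 → 263 rows.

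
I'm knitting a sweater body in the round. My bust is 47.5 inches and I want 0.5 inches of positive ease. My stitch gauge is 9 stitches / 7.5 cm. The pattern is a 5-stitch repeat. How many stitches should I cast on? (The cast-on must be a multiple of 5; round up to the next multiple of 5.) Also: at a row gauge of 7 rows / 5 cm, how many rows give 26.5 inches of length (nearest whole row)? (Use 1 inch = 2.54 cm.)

Finished = 47.5 + 0.5 = 48 inches.
48 inches × 2.54 = 121.92 cm.
9/7.5 = 1.2 sts per cm; 121.92 × 1.2 = 146.30 sts.
Next multiple of 5 → 150.
26.5 inches = 67.31 cm; × 1.4 = 94.23 → 94 rows.

Cast on 150 stitches; work 94 rows.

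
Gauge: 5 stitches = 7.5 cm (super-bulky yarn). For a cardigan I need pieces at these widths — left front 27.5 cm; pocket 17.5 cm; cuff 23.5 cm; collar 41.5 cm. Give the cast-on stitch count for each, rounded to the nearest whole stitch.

left front 18; pocket 12; cuff 16; collar 28.

Rate = 5/7.5 = 0.667 sts per cm.
left front: 27.5 × 0.667 = 18.33 → 18.
pocket: 17.5 × 0.667 = 11.67 → 12.
cuff: 23.5 × 0.667 = 15.67 → 16.
collar: 41.5 × 0.667 = 27.67 → 28.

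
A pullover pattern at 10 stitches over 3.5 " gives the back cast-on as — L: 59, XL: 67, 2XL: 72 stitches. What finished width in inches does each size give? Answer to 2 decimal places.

L 20.65 inches; XL 23.45 inches; 2XL 25.20 inches.

10/3.5 = 2.857 sts per in.
L: 59 / 2.857 = 20.650 → 20.65 in.
XL: 67 / 2.857 = 23.450 → 23.45 in.
2XL: 72 / 2.857 = 25.200 → 25.20 in.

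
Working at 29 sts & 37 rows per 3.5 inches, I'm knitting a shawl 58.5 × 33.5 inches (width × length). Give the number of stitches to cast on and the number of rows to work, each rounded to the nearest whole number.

Cast on 485 stitches and work 354 rows.

Stitch gauge = 29/3.5 = 8.286 sts/in; 58.5 × 8.286 = 484.71 → 485 sts.
Row gauge = 37/3.5 = 10.571 rows/in; 33.5 × 10.571 = 354.14 → 354 rows.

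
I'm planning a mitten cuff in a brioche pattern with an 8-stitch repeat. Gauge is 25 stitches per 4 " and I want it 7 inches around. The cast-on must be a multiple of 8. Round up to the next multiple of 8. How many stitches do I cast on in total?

48 stitches.

25 / 4 = 6.25 sts per inch.
7 × 6.25 = 43.75 sts.
Next multiple of 8: 48.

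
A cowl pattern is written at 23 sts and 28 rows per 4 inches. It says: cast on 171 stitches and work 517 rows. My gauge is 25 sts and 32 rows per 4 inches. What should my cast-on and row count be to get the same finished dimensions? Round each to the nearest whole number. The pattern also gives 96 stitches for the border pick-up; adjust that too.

Stitches: 171 × 25/23 = 185.87 → 186.
Rows: 517 × 32/28 = 590.86 → 591.
border pick-up: 96 × 25/23 = 104.35 → 104.

Cast on 186 stitches; work 591 rows; border pick-up 104 stitches.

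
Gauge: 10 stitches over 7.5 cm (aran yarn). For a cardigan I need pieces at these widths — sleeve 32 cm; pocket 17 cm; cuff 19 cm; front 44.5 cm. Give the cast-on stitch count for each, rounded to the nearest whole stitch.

sleeve 43; pocket 23; cuff 25; front 59.

Rate = 10/7.5 = 1.333 sts per cm.
sleeve: 32 × 1.333 = 42.67 → 43.
pocket: 17 × 1.333 = 22.67 → 23.
cuff: 19 × 1.333 = 25.33 → 25.
front: 44.5 × 1.333 = 59.33 → 59.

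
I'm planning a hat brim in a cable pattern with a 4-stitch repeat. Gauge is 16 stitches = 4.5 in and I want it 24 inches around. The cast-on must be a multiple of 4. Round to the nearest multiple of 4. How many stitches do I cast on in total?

16 / 4.5 = 3.556 sts per inch.
24 × 3.556 = 85.33 sts.
Nearest multiple of 4: 84.

Cast on 84 stitches.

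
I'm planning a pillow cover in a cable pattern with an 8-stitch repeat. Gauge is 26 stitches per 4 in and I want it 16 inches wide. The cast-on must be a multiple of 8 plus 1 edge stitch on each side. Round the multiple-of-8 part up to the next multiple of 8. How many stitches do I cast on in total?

26 / 4 = 6.5 sts per inch.
16 × 6.5 = 104.00 sts.
Less 2 edge sts → 102.00 for the repeat.
Next multiple of 8: 104.
Add back 2 edge sts → 106.

CO 106 sts.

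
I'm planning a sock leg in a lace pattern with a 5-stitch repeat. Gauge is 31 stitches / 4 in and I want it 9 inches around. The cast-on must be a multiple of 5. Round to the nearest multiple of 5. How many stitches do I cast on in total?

70 stitches.

31 / 4 = 7.75 sts per inch.
9 × 7.75 = 69.75 sts.
Nearest multiple of 5: 70.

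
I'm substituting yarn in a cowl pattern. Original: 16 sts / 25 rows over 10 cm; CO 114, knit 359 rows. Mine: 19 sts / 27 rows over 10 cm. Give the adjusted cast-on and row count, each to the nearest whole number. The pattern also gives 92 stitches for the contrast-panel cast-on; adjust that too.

Stitches: 114 × 19/16 = 135.38 → 135.
Rows: 359 × 27/25 = 387.72 → 388.
contrast-panel cast-on: 92 × 19/16 = 109.25 → 109.

Cast on 135 stitches; work 388 rows; contrast-panel cast-on 109 stitches.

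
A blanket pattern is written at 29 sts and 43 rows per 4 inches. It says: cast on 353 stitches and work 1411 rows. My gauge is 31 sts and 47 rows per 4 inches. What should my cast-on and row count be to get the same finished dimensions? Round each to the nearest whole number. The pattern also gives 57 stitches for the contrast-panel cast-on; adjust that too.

Stitches: 353 × 31/29 = 377.34 → 377.
Rows: 1411 × 47/43 = 1542.26 → 1542.
contrast-panel cast-on: 57 × 31/29 = 60.93 → 61.

Cast on 377 stitches; work 1542 rows; contrast-panel cast-on 61 stitches.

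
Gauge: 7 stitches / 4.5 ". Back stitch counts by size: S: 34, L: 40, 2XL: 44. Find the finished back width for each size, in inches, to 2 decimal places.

7/4.5 = 1.556 sts per in.
S: 34 / 1.556 = 21.857 → 21.86 in.
L: 40 / 1.556 = 25.714 → 25.71 in.
2XL: 44 / 1.556 = 28.286 → 28.29 in.

S 21.86 inches; L 25.71 inches; 2XL 28.29 inches.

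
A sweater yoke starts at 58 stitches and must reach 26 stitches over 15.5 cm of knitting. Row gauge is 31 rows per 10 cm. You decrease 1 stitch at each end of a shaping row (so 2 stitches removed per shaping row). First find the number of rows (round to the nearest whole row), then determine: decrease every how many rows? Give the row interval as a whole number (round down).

Decrease every 3rd row.

Rows = 15.5 × 3.1 = 48.0 → 48 rows.
Stitches to remove: 32 → 16 shaping rows (at 2 st each).
48 / 16 = 3.00 → every 3 rows.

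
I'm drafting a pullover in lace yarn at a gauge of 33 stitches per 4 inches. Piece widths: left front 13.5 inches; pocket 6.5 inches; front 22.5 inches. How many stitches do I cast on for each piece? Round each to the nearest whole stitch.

left front 111; pocket 54; front 186.

Rate = 33/4 = 8.25 sts per in.
left front: 13.5 × 8.25 = 111.38 → 111.
pocket: 6.5 × 8.25 = 53.62 → 54.
front: 22.5 × 8.25 = 185.62 → 186.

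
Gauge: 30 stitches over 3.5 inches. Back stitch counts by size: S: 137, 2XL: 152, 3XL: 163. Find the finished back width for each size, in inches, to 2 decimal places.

30/3.5 = 8.571 sts per in.
S: 137 / 8.571 = 15.983 → 15.98 in.
2XL: 152 / 8.571 = 17.733 → 17.73 in.
3XL: 163 / 8.571 = 19.017 → 19.02 in.

S 15.98 inches; 2XL 17.73 inches; 3XL 19.02 inches.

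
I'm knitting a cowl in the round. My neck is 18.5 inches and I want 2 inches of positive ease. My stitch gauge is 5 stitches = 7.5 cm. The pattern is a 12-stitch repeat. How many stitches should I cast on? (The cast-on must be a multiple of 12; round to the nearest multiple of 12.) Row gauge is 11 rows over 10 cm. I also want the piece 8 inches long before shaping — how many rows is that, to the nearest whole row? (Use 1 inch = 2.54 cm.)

Cast on 36 stitches; work 22 rows.

Finished = 18.5 + 2 = 20.5 inches.
20.5 inches × 2.54 = 52.07 cm.
5/7.5 = 0.667 sts per cm; 52.07 × 0.667 = 34.71 sts.
Nearest multiple of 12 → 36.
8 inches = 20.32 cm; × 1.1 = 22.35 → 22 rows.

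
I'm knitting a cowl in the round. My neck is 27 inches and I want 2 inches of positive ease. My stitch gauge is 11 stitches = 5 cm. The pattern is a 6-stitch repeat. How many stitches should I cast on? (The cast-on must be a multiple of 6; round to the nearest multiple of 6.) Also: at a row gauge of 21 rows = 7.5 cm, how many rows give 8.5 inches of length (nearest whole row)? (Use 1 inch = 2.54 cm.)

Finished = 27 + 2 = 29 inches.
29 inches × 2.54 = 73.66 cm.
11/5 = 2.2 sts per cm; 73.66 × 2.2 = 162.05 sts.
Nearest multiple of 6 → 162.
8.5 inches = 21.59 cm; × 2.8 = 60.45 → 60 rows.

Cast on 162 stitches; work 60 rows.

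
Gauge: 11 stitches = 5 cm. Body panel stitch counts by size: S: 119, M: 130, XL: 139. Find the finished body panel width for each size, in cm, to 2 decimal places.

11/5 = 2.2 sts per cm.
S: 119 / 2.2 = 54.091 → 54.09 cm.
M: 130 / 2.2 = 59.091 → 59.09 cm.
XL: 139 / 2.2 = 63.182 → 63.18 cm.

S 54.09 cm; M 59.09 cm; XL 63.18 cm.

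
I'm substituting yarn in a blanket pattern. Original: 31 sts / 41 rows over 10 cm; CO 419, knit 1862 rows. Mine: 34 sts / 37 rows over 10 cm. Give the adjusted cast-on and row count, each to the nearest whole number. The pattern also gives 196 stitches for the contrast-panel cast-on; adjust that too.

Cast on 460 stitches; work 1680 rows; contrast-panel cast-on 215 stitches.

Stitches: 419 × 34/31 = 459.55 → 460.
Rows: 1862 × 37/41 = 1680.34 → 1680.
contrast-panel cast-on: 196 × 34/31 = 214.97 → 215.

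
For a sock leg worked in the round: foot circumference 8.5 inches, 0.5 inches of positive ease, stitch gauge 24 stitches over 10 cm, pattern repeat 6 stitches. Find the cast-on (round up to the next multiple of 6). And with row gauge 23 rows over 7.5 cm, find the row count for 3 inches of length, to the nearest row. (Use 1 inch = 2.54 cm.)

Finished = 8.5 + 0.5 = 9 inches.
9 inches × 2.54 = 22.86 cm.
24/10 = 2.4 sts per cm; 22.86 × 2.4 = 54.86 sts.
Next multiple of 6 → 60.
3 inches = 7.62 cm; × 3.067 = 23.37 → 23 rows.

Cast on 60 stitches; work 23 rows.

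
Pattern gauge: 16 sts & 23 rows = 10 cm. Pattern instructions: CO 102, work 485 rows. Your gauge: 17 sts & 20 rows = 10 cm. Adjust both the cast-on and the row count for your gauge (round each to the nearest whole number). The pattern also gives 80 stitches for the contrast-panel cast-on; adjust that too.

Cast on 108 stitches; work 422 rows; contrast-panel cast-on 85 stitches.

Stitches: 102 × 17/16 = 108.38 → 108.
Rows: 485 × 20/23 = 421.74 → 422.
contrast-panel cast-on: 80 × 17/16 = 85.00 → 85.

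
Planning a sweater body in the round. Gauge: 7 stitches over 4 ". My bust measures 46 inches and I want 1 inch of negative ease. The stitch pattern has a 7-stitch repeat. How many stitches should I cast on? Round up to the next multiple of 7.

Finished = 46 − 1 = 45 inches.
7 / 4 = 1.75 sts/in.
45 × 1.75 = 78.75 sts.
Next multiple of 7: 84.

Cast on 84 stitches.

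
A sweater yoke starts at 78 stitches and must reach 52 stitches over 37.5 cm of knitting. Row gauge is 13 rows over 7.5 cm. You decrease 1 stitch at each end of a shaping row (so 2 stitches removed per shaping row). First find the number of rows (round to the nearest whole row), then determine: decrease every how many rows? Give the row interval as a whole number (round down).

Rows = 37.5 × 1.733 = 65.0 → 65 rows.
Stitches to remove: 26 → 13 shaping rows (at 2 st each).
65 / 13 = 5.00 → every 5 rows.

Decrease every 5th row.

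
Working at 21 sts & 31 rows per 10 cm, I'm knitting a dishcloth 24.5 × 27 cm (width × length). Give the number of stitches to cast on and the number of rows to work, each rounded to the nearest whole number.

Stitch gauge = 21/10 = 2.1 sts/cm; 24.5 × 2.1 = 51.45 → 51 sts.
Row gauge = 31/10 = 3.1 rows/cm; 27 × 3.1 = 83.70 → 84 rows.

Cast on 51 stitches and work 84 rows.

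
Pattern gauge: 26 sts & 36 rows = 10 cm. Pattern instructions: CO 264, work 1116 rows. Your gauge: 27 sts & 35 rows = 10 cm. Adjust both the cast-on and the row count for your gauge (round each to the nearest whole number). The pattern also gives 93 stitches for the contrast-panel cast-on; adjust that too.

Stitches: 264 × 27/26 = 274.15 → 274.
Rows: 1116 × 35/36 = 1085.00 → 1085.
contrast-panel cast-on: 93 × 27/26 = 96.58 → 97.

Cast on 274 stitches; work 1085 rows; contrast-panel cast-on 97 stitches.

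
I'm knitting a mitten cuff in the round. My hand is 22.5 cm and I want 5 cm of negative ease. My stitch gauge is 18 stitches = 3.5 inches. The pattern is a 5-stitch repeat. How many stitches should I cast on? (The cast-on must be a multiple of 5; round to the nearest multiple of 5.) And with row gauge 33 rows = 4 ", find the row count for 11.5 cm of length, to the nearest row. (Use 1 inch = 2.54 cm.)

Cast on 35 stitches; work 37 rows.

Finished = 22.5 − 5 = 17.5 cm.
17.5 cm × 1/2.54 = 6.89 inches.
18/3.5 = 5.143 sts per in; 6.89 × 5.143 = 35.43 sts.
Nearest multiple of 5 → 35.
11.5 cm = 4.53 inches; × 8.25 = 37.35 → 37 rows.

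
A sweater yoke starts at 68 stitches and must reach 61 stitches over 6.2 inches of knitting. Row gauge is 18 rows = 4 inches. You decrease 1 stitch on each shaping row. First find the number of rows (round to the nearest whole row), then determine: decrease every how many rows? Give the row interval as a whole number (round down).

Rows = 6.2 × 4.5 = 27.9 → 28 rows.
Stitches to remove: 7 → 7 shaping rows (at 1 st each).
28 / 7 = 4.00 → every 4 rows.

Decrease every 4th row.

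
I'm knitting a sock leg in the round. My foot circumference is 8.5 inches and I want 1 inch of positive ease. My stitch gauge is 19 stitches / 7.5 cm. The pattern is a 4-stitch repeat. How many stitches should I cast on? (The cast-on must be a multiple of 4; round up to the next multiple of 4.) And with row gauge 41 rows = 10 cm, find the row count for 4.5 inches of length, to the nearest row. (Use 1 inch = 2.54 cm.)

Cast on 64 stitches; work 47 rows.

Finished = 8.5 + 1 = 9.5 inches.
9.5 inches × 2.54 = 24.13 cm.
19/7.5 = 2.533 sts per cm; 24.13 × 2.533 = 61.13 sts.
Next multiple of 4 → 64.
4.5 inches = 11.43 cm; × 4.1 = 46.86 → 47 rows.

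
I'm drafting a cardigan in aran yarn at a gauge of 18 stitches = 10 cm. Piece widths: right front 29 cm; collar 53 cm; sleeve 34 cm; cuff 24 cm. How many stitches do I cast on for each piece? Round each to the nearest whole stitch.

right front 52; collar 95; sleeve 61; cuff 43.

Rate = 18/10 = 1.8 sts per cm.
right front: 29 × 1.8 = 52.20 → 52.
collar: 53 × 1.8 = 95.40 → 95.
sleeve: 34 × 1.8 = 61.20 → 61.
cuff: 24 × 1.8 = 43.20 → 43.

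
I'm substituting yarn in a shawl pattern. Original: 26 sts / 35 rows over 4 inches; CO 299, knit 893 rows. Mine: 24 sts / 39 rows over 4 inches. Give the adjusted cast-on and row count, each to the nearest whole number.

Cast on 276 stitches; work 995 rows.

Stitches: 299 × 24/26 = 276.00 → 276.
Rows: 893 × 39/35 = 995.06 → 995.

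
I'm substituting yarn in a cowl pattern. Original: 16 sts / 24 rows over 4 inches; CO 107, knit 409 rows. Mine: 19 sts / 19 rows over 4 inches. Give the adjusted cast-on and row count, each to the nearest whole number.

Stitches: 107 × 19/16 = 127.06 → 127.
Rows: 409 × 19/24 = 323.79 → 324.

Cast on 127 stitches; work 324 rows.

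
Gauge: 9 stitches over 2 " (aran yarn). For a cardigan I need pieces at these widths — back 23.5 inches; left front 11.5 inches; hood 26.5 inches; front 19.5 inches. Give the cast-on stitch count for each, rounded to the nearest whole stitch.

Rate = 9/2 = 4.5 sts per in.
back: 23.5 × 4.5 = 105.75 → 106.
left front: 11.5 × 4.5 = 51.75 → 52.
hood: 26.5 × 4.5 = 119.25 → 119.
front: 19.5 × 4.5 = 87.75 → 88.

back 106; left front 52; hood 119; front 88.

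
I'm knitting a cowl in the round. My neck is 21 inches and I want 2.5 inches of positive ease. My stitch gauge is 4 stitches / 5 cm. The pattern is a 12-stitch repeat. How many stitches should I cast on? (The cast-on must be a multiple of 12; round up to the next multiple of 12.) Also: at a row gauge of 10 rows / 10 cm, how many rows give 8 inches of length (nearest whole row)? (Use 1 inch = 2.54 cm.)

Cast on 48 stitches; work 20 rows.

Finished = 21 + 2.5 = 23.5 inches.
23.5 inches × 2.54 = 59.69 cm.
4/5 = 0.8 sts per cm; 59.69 × 0.8 = 47.75 sts.
Next multiple of 12 → 48.
8 inches = 20.32 cm; × 1 = 20.32 → 20 rows.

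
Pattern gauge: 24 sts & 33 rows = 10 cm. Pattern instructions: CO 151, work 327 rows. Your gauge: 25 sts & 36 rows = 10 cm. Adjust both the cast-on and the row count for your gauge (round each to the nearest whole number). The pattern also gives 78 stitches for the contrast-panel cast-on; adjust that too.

Cast on 157 stitches; work 357 rows; contrast-panel cast-on 81 stitches.

Stitches: 151 × 25/24 = 157.29 → 157.
Rows: 327 × 36/33 = 356.73 → 357.
contrast-panel cast-on: 78 × 25/24 = 81.25 → 81.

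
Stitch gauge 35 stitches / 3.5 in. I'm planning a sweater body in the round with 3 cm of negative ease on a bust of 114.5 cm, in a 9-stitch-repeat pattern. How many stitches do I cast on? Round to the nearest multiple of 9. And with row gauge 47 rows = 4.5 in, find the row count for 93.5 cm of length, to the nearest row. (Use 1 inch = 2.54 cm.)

Cast on 441 stitches; work 384 rows.

Finished = 114.5 − 3 = 111.5 cm.
111.5 cm × 1/2.54 = 43.90 inches.
35/3.5 = 10 sts per in; 43.90 × 10 = 438.98 sts.
Nearest multiple of 9 → 441.
93.5 cm = 36.81 inches; × 10.444 = 384.47 → 384 rows.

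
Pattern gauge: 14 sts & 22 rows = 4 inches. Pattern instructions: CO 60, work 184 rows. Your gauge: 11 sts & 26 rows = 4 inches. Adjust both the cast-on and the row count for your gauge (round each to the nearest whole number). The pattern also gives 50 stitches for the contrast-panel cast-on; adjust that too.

Stitches: 60 × 11/14 = 47.14 → 47.
Rows: 184 × 26/22 = 217.45 → 217.
contrast-panel cast-on: 50 × 11/14 = 39.29 → 39.

Cast on 47 stitches; work 217 rows; contrast-panel cast-on 39 stitches.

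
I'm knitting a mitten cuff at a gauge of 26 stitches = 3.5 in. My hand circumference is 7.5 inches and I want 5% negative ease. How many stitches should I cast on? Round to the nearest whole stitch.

53 stitches.

Finished = 7.5 × 0.95 = 7.12 in.
26 / 3.5 = 7.429 sts per inch.
7.12 × 7.429 = 52.93 sts.
→ 53 sts.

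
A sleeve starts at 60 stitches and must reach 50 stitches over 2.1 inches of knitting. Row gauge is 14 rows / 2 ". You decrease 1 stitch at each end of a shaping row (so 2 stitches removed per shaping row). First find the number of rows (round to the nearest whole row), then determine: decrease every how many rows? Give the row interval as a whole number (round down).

Rows = 2.1 × 7 = 14.7 → 15 rows.
Stitches to remove: 10 → 5 shaping rows (at 2 st each).
15 / 5 = 3.00 → every 3 rows.

Decrease every 3rd row.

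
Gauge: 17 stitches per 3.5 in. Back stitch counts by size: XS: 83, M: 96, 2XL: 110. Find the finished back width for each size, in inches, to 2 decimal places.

17/3.5 = 4.857 sts per in.
XS: 83 / 4.857 = 17.088 → 17.09 in.
M: 96 / 4.857 = 19.765 → 19.76 in.
2XL: 110 / 4.857 = 22.647 → 22.65 in.

XS 17.09 inches; M 19.76 inches; 2XL 22.65 inches.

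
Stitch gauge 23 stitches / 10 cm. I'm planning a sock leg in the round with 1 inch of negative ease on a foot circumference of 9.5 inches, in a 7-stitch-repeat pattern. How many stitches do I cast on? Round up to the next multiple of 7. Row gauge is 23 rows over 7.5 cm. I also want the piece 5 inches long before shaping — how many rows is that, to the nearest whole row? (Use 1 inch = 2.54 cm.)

Cast on 56 stitches; work 39 rows.

Finished = 9.5 − 1 = 8.5 inches.
8.5 inches × 2.54 = 21.59 cm.
23/10 = 2.3 sts per cm; 21.59 × 2.3 = 49.66 sts.
Next multiple of 7 → 56.
5 inches = 12.70 cm; × 3.067 = 38.95 → 39 rows.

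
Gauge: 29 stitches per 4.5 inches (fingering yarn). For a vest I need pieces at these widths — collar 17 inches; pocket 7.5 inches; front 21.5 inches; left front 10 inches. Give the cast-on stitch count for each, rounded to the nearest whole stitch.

collar 110; pocket 48; front 139; left front 64.

Rate = 29/4.5 = 6.444 sts per in.
collar: 17 × 6.444 = 109.56 → 110.
pocket: 7.5 × 6.444 = 48.33 → 48.
front: 21.5 × 6.444 = 138.56 → 139.
left front: 10 × 6.444 = 64.44 → 64.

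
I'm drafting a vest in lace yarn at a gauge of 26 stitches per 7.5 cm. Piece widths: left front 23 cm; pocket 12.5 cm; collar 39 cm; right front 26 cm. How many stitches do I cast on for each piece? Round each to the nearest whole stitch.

Rate = 26/7.5 = 3.467 sts per cm.
left front: 23 × 3.467 = 79.73 → 80.
pocket: 12.5 × 3.467 = 43.33 → 43.
collar: 39 × 3.467 = 135.20 → 135.
right front: 26 × 3.467 = 90.13 → 90.

left front 80; pocket 43; collar 135; right front 90.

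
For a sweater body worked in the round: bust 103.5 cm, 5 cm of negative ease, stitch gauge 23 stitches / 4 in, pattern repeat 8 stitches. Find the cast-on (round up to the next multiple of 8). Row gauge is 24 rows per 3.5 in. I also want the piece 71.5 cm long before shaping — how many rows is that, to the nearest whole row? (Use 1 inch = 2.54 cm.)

Cast on 224 stitches; work 193 rows.

Finished = 103.5 − 5 = 98.5 cm.
98.5 cm × 1/2.54 = 38.78 inches.
23/4 = 5.75 sts per in; 38.78 × 5.75 = 222.98 sts.
Next multiple of 8 → 224.
71.5 cm = 28.15 inches; × 6.857 = 193.03 → 193 rows.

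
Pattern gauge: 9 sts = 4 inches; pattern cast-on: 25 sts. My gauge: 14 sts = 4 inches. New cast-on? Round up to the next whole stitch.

Scale factor = 14 / 9 = 1.556.
25 × 14 / 9 = 38.89 sts.
→ 39 sts.

39 stitches.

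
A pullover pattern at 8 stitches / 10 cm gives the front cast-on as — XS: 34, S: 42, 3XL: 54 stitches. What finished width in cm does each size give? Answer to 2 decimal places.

8/10 = 0.8 sts per cm.
XS: 34 / 0.8 = 42.500 → 42.50 cm.
S: 42 / 0.8 = 52.500 → 52.50 cm.
3XL: 54 / 0.8 = 67.500 → 67.50 cm.

XS 42.50 cm; S 52.50 cm; 3XL 67.50 cm.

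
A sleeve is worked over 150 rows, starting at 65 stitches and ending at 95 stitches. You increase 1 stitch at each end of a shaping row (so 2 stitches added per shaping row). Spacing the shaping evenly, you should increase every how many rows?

Increase every 10th row.

Stitches to add: |95 − 65| = 30.
Shaping rows needed: 30 / 2 = 15.
150 rows / 15 = every 10 rows.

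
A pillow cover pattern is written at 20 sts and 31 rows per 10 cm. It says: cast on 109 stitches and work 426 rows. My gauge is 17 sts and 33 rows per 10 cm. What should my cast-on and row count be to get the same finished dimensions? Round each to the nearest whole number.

Cast on 93 stitches; work 453 rows.

Stitches: 109 × 17/20 = 92.65 → 93.
Rows: 426 × 33/31 = 453.48 → 453.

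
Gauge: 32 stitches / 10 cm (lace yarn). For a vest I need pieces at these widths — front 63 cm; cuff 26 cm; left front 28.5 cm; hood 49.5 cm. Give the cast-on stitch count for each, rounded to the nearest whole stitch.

front 202; cuff 83; left front 91; hood 158.

Rate = 32/10 = 3.2 sts per cm.
front: 63 × 3.2 = 201.60 → 202.
cuff: 26 × 3.2 = 83.20 → 83.
left front: 28.5 × 3.2 = 91.20 → 91.
hood: 49.5 × 3.2 = 158.40 → 158.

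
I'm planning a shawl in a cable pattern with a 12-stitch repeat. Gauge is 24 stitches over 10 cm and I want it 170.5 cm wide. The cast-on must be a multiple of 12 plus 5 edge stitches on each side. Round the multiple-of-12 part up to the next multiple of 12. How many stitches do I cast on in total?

24 / 10 = 2.4 sts per cm.
170.5 × 2.4 = 409.20 sts.
Less 10 edge sts → 399.20 for the repeat.
Next multiple of 12: 408.
Add back 10 edge sts → 418.

Cast on 418 stitches.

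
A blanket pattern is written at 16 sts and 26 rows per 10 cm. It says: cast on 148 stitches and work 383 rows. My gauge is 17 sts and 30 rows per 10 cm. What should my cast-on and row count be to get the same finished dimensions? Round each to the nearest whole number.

Cast on 157 stitches; work 442 rows.

Stitches: 148 × 17/16 = 157.25 → 157.
Rows: 383 × 30/26 = 441.92 → 442.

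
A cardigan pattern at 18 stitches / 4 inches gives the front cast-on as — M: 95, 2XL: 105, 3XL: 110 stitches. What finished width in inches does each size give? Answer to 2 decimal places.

M 21.11 inches; 2XL 23.33 inches; 3XL 24.44 inches.

18/4 = 4.5 sts per in.
M: 95 / 4.5 = 21.111 → 21.11 in.
2XL: 105 / 4.5 = 23.333 → 23.33 in.
3XL: 110 / 4.5 = 24.444 → 24.44 in.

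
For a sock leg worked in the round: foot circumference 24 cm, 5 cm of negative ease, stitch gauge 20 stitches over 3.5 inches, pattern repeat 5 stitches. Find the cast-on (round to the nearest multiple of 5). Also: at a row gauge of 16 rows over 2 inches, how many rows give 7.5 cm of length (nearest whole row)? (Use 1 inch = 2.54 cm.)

Cast on 45 stitches; work 24 rows.

Finished = 24 − 5 = 19 cm.
19 cm × 1/2.54 = 7.48 inches.
20/3.5 = 5.714 sts per in; 7.48 × 5.714 = 42.74 sts.
Nearest multiple of 5 → 45.
7.5 cm = 2.95 inches; × 8 = 23.62 → 24 rows.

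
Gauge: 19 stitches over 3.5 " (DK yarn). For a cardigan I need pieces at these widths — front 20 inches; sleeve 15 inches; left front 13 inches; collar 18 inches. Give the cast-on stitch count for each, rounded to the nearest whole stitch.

Rate = 19/3.5 = 5.429 sts per in.
front: 20 × 5.429 = 108.57 → 109.
sleeve: 15 × 5.429 = 81.43 → 81.
left front: 13 × 5.429 = 70.57 → 71.
collar: 18 × 5.429 = 97.71 → 98.

front 109; sleeve 81; left front 71; collar 98.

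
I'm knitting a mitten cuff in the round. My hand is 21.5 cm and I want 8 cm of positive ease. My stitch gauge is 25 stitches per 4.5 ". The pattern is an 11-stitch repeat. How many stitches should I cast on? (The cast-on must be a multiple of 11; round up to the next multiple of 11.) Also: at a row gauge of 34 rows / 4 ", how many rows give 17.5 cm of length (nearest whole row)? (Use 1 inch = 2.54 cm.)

Cast on 66 stitches; work 59 rows.

Finished = 21.5 + 8 = 29.5 cm.
29.5 cm × 1/2.54 = 11.61 inches.
25/4.5 = 5.556 sts per in; 11.61 × 5.556 = 64.52 sts.
Next multiple of 11 → 66.
17.5 cm = 6.89 inches; × 8.5 = 58.56 → 59 rows.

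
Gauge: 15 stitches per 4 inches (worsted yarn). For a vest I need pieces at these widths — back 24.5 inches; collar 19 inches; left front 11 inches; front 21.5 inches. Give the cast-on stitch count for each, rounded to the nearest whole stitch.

Rate = 15/4 = 3.75 sts per in.
back: 24.5 × 3.75 = 91.88 → 92.
collar: 19 × 3.75 = 71.25 → 71.
left front: 11 × 3.75 = 41.25 → 41.
front: 21.5 × 3.75 = 80.62 → 81.

back 92; collar 71; left front 41; front 81.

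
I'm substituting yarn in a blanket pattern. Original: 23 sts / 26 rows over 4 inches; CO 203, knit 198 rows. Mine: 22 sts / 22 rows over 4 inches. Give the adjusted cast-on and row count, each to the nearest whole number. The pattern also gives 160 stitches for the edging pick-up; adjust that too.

Cast on 194 stitches; work 168 rows; edging pick-up 153 stitches.

Stitches: 203 × 22/23 = 194.17 → 194.
Rows: 198 × 22/26 = 167.54 → 168.
edging pick-up: 160 × 22/23 = 153.04 → 153.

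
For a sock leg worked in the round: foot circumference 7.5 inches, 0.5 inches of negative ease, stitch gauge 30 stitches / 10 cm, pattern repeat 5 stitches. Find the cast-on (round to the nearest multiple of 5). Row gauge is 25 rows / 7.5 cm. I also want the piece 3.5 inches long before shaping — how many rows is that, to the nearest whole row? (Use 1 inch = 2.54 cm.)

Cast on 55 stitches; work 30 rows.

Finished = 7.5 − 0.5 = 7 inches.
7 inches × 2.54 = 17.78 cm.
30/10 = 3 sts per cm; 17.78 × 3 = 53.34 sts.
Nearest multiple of 5 → 55.
3.5 inches = 8.89 cm; × 3.333 = 29.63 → 30 rows.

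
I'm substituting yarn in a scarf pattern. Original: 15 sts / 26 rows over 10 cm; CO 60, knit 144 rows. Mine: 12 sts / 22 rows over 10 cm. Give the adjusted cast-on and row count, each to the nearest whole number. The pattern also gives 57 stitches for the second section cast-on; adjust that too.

Stitches: 60 × 12/15 = 48.00 → 48.
Rows: 144 × 22/26 = 121.85 → 122.
second section cast-on: 57 × 12/15 = 45.60 → 46.

Cast on 48 stitches; work 122 rows; second section cast-on 46 stitches.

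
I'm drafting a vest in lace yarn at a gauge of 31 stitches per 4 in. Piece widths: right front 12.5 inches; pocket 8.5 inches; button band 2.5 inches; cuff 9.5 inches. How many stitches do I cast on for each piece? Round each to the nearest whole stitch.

right front 97; pocket 66; button band 19; cuff 74.

Rate = 31/4 = 7.75 sts per in.
right front: 12.5 × 7.75 = 96.88 → 97.
pocket: 8.5 × 7.75 = 65.88 → 66.
button band: 2.5 × 7.75 = 19.38 → 19.
cuff: 9.5 × 7.75 = 73.62 → 74.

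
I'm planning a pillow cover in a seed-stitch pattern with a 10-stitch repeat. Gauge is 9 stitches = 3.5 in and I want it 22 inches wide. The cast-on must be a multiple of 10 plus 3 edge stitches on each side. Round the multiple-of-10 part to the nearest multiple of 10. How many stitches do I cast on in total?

CO 56 sts.

9 / 3.5 = 2.571 sts per inch.
22 × 2.571 = 56.57 sts.
Less 6 edge sts → 50.57 for the repeat.
Nearest multiple of 10: 50.
Add back 6 edge sts → 56.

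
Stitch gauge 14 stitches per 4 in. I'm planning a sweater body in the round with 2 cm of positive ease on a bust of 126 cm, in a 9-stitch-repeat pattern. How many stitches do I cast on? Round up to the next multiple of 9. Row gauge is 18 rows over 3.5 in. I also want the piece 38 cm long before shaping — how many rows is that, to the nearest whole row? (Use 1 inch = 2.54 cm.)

Finished = 126 + 2 = 128 cm.
128 cm × 1/2.54 = 50.39 inches.
14/4 = 3.5 sts per in; 50.39 × 3.5 = 176.38 sts.
Next multiple of 9 → 180.
38 cm = 14.96 inches; × 5.143 = 76.94 → 77 rows.

Cast on 180 stitches; work 77 rows.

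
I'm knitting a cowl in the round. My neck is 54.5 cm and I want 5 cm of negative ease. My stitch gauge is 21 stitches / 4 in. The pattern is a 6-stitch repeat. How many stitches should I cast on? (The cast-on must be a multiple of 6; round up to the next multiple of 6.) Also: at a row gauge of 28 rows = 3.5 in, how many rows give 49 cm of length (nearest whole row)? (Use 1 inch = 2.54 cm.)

Cast on 108 stitches; work 154 rows.

Finished = 54.5 − 5 = 49.5 cm.
49.5 cm × 1/2.54 = 19.49 inches.
21/4 = 5.25 sts per in; 19.49 × 5.25 = 102.31 sts.
Next multiple of 6 → 108.
49 cm = 19.29 inches; × 8 = 154.33 → 154 rows.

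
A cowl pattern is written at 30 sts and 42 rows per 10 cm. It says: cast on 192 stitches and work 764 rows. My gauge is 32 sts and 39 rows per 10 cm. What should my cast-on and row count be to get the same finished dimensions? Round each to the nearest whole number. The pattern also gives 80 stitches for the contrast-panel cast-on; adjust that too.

Cast on 205 stitches; work 709 rows; contrast-panel cast-on 85 stitches.

Stitches: 192 × 32/30 = 204.80 → 205.
Rows: 764 × 39/42 = 709.43 → 709.
contrast-panel cast-on: 80 × 32/30 = 85.33 → 85.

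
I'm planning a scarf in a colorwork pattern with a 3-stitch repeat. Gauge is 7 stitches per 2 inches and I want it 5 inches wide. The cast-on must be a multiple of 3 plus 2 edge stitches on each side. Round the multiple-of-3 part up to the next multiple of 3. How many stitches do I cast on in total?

7 / 2 = 3.5 sts per inch.
5 × 3.5 = 17.50 sts.
Less 4 edge sts → 13.50 for the repeat.
Next multiple of 3: 15.
Add back 4 edge sts → 19.

CO 19 sts.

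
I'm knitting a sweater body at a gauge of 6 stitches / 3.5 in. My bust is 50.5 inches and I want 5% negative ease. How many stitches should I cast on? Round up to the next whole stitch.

Finished = 50.5 × 0.95 = 47.98 in.
6 / 3.5 = 1.714 sts per inch.
47.98 × 1.714 = 82.24 sts.
→ 83 sts.

Cast on 83 stitches.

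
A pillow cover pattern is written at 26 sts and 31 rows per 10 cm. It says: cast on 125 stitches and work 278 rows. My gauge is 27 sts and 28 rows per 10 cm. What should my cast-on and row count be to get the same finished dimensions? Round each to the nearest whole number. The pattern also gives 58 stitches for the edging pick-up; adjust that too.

Cast on 130 stitches; work 251 rows; edging pick-up 60 stitches.

Stitches: 125 × 27/26 = 129.81 → 130.
Rows: 278 × 28/31 = 251.10 → 251.
edging pick-up: 58 × 27/26 = 60.23 → 60.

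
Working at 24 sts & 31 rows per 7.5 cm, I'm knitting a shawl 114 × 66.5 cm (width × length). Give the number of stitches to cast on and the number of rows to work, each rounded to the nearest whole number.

Cast on 365 stitches and work 275 rows.

Stitch gauge = 24/7.5 = 3.2 sts/cm; 114 × 3.2 = 364.80 → 365 sts.
Row gauge = 31/7.5 = 4.133 rows/cm; 66.5 × 4.133 = 274.87 → 275 rows.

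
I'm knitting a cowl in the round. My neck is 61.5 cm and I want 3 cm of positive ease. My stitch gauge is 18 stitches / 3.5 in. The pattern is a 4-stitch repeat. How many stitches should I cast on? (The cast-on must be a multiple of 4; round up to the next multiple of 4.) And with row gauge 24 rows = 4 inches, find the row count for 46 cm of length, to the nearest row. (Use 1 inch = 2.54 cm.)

Cast on 132 stitches; work 109 rows.

Finished = 61.5 + 3 = 64.5 cm.
64.5 cm × 1/2.54 = 25.39 inches.
18/3.5 = 5.143 sts per in; 25.39 × 5.143 = 130.60 sts.
Next multiple of 4 → 132.
46 cm = 18.11 inches; × 6 = 108.66 → 109 rows.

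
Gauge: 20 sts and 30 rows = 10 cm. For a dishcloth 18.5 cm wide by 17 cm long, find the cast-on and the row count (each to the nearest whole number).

Stitch gauge = 20/10 = 2 sts/cm; 18.5 × 2 = 37.00 → 37 sts.
Row gauge = 30/10 = 3 rows/cm; 17 × 3 = 51.00 → 51 rows.

Cast on 37 stitches and work 51 rows.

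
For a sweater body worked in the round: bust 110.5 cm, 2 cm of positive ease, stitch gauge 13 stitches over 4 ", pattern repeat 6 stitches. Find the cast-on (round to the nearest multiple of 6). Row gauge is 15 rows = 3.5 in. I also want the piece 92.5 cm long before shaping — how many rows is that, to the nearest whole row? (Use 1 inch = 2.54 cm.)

Finished = 110.5 + 2 = 112.5 cm.
112.5 cm × 1/2.54 = 44.29 inches.
13/4 = 3.25 sts per in; 44.29 × 3.25 = 143.95 sts.
Nearest multiple of 6 → 144.
92.5 cm = 36.42 inches; × 4.286 = 156.07 → 156 rows.

Cast on 144 stitches; work 156 rows.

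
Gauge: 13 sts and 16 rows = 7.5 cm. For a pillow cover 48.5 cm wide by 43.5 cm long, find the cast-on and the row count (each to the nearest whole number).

Cast on 84 stitches and work 93 rows.

Stitch gauge = 13/7.5 = 1.733 sts/cm; 48.5 × 1.733 = 84.07 → 84 sts.
Row gauge = 16/7.5 = 2.133 rows/cm; 43.5 × 2.133 = 92.80 → 93 rows.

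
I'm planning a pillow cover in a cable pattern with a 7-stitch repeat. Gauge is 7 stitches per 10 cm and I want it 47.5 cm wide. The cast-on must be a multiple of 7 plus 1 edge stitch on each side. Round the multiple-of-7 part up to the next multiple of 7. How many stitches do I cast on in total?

CO 37 sts.

7 / 10 = 0.7 sts per cm.
47.5 × 0.7 = 33.25 sts.
Less 2 edge sts → 31.25 for the repeat.
Next multiple of 7: 35.
Add back 2 edge sts → 37.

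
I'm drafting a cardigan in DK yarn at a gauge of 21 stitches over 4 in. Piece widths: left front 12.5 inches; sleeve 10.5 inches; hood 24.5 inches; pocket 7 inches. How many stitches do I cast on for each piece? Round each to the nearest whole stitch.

Rate = 21/4 = 5.25 sts per in.
left front: 12.5 × 5.25 = 65.62 → 66.
sleeve: 10.5 × 5.25 = 55.12 → 55.
hood: 24.5 × 5.25 = 128.62 → 129.
pocket: 7 × 5.25 = 36.75 → 37.

left front 66; sleeve 55; hood 129; pocket 37.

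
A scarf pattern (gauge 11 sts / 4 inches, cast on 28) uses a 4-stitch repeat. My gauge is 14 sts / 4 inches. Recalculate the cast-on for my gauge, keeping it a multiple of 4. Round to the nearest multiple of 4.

Cast on 36 stitches.

28 × 14 / 11 = 35.64.
Nearest multiple of 4: 36.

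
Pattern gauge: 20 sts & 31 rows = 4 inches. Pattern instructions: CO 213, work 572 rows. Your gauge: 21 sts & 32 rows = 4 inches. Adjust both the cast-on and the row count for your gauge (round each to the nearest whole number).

Stitches: 213 × 21/20 = 223.65 → 224.
Rows: 572 × 32/31 = 590.45 → 590.

Cast on 224 stitches; work 590 rows.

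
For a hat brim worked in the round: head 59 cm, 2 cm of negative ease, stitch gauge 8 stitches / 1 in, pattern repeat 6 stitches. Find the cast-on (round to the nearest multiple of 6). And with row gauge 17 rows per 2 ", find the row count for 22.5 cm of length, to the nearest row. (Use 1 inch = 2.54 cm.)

Finished = 59 − 2 = 57 cm.
57 cm × 1/2.54 = 22.44 inches.
8/1 = 8 sts per in; 22.44 × 8 = 179.53 sts.
Nearest multiple of 6 → 180.
22.5 cm = 8.86 inches; × 8.5 = 75.30 → 75 rows.

Cast on 180 stitches; work 75 rows.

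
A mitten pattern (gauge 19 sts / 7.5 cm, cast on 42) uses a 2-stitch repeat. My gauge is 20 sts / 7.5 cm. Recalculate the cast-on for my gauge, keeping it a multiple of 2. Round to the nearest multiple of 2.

42 × 20 / 19 = 44.21.
Nearest multiple of 2: 44.

CO 44 sts.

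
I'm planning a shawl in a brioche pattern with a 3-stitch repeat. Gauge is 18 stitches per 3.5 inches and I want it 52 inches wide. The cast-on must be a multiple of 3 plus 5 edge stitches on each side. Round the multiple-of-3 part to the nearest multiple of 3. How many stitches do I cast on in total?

18 / 3.5 = 5.143 sts per inch.
52 × 5.143 = 267.43 sts.
Less 10 edge sts → 257.43 for the repeat.
Nearest multiple of 3: 258.
Add back 10 edge sts → 268.

CO 268 sts.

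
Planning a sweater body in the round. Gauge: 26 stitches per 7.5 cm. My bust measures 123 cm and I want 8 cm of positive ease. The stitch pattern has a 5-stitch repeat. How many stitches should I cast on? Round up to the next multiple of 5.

Finished = 123 + 8 = 131 cm.
26 / 7.5 = 3.467 sts/cm.
131 × 3.467 = 454.13 sts.
Next multiple of 5: 455.

455 stitches.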